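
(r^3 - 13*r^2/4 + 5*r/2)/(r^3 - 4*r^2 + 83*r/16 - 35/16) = 4*r*(r - 2)/(4*r^2 - 11*r + 7)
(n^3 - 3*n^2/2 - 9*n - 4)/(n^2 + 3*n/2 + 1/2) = (n^2 - 2*n - 8)/(n + 1)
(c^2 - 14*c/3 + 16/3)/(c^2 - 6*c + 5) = (3*c^2 - 14*c + 16)/(3*(c^2 - 6*c + 5))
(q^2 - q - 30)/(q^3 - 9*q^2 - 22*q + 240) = 1/(q - 8)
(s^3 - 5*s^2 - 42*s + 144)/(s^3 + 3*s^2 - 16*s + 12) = (s^2 - 11*s + 24)/(s^2 - 3*s + 2)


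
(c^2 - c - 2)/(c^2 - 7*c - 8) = (c - 2)/(c - 8)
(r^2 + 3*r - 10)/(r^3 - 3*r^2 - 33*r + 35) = (r - 2)/(r^2 - 8*r + 7)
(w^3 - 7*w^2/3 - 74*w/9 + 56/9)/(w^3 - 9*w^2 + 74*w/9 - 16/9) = (3*w^2 - 5*w - 28)/(3*w^2 - 25*w + 8)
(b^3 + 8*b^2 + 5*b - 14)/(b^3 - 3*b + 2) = (b + 7)/(b - 1)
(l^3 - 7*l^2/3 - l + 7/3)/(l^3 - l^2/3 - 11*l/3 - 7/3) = (l - 1)/(l + 1)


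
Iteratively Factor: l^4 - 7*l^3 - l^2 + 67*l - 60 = (l - 5)*(l^3 - 2*l^2 - 11*l + 12) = (l - 5)*(l - 4)*(l^2 + 2*l - 3) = (l - 5)*(l - 4)*(l + 3)*(l - 1)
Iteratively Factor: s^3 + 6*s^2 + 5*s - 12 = (s + 4)*(s^2 + 2*s - 3) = (s + 3)*(s + 4)*(s - 1)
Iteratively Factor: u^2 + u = (u + 1)*(u)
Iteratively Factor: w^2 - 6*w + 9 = (w - 3)*(w - 3)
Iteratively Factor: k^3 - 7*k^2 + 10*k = (k - 5)*(k^2 - 2*k) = (k - 5)*(k - 2)*(k)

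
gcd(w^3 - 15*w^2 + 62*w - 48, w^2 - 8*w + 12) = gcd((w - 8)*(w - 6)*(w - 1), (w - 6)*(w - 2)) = w - 6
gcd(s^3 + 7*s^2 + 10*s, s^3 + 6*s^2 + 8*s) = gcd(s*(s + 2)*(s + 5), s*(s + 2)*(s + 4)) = s^2 + 2*s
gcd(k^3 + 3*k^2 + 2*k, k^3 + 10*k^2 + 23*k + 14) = k^2 + 3*k + 2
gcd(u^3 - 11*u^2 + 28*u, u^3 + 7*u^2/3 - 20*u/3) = u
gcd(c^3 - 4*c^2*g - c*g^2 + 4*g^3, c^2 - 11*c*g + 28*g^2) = c - 4*g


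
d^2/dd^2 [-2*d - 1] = 0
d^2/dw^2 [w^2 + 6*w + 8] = 2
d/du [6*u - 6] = 6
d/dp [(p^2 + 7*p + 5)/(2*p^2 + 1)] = (-14*p^2 - 18*p + 7)/(4*p^4 + 4*p^2 + 1)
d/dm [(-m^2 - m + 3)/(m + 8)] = (-m^2 - 16*m - 11)/(m^2 + 16*m + 64)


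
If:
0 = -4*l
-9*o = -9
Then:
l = 0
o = 1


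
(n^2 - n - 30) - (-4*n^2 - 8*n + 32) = 5*n^2 + 7*n - 62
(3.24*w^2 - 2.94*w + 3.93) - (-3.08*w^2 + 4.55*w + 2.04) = 6.32*w^2 - 7.49*w + 1.89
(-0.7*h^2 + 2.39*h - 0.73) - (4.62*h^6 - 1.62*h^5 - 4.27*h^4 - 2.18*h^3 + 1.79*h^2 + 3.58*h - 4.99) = -4.62*h^6 + 1.62*h^5 + 4.27*h^4 + 2.18*h^3 - 2.49*h^2 - 1.19*h + 4.26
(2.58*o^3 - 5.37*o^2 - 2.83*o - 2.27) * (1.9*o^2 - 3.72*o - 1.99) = 4.902*o^5 - 19.8006*o^4 + 9.4652*o^3 + 16.9009*o^2 + 14.0761*o + 4.5173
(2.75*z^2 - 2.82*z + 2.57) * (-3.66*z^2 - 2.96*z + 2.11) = -10.065*z^4 + 2.1812*z^3 + 4.7435*z^2 - 13.5574*z + 5.4227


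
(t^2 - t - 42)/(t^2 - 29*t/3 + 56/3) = 3*(t + 6)/(3*t - 8)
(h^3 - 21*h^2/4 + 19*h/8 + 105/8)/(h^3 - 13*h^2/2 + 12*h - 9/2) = (8*h^2 - 18*h - 35)/(4*(2*h^2 - 7*h + 3))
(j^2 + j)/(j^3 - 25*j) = (j + 1)/(j^2 - 25)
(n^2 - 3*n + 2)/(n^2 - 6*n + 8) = (n - 1)/(n - 4)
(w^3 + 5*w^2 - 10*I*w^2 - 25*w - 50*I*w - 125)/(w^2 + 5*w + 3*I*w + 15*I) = (w^2 - 10*I*w - 25)/(w + 3*I)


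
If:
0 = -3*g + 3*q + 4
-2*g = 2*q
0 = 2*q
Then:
No Solution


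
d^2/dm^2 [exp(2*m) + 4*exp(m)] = 4*(exp(m) + 1)*exp(m)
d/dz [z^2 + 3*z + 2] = 2*z + 3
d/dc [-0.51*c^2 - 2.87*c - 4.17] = -1.02*c - 2.87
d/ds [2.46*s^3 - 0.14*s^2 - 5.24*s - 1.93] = 7.38*s^2 - 0.28*s - 5.24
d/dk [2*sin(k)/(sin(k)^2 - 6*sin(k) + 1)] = 2*cos(k)^3/(sin(k)^2 - 6*sin(k) + 1)^2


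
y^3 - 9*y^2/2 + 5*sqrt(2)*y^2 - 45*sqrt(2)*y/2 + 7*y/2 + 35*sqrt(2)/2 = (y - 7/2)*(y - 1)*(y + 5*sqrt(2))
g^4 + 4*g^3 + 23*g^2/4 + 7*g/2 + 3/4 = (g + 1/2)*(g + 1)^2*(g + 3/2)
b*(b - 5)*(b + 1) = b^3 - 4*b^2 - 5*b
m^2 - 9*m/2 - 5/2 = (m - 5)*(m + 1/2)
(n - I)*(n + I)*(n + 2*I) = n^3 + 2*I*n^2 + n + 2*I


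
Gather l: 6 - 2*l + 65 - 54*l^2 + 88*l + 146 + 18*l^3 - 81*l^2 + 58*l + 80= 18*l^3 - 135*l^2 + 144*l + 297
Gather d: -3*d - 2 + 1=-3*d - 1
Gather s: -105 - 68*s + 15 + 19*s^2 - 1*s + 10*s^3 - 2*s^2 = 10*s^3 + 17*s^2 - 69*s - 90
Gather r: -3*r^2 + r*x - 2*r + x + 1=-3*r^2 + r*(x - 2) + x + 1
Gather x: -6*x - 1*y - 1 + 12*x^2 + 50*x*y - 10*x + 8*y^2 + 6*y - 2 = 12*x^2 + x*(50*y - 16) + 8*y^2 + 5*y - 3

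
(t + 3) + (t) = 2*t + 3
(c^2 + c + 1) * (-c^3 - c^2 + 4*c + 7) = -c^5 - 2*c^4 + 2*c^3 + 10*c^2 + 11*c + 7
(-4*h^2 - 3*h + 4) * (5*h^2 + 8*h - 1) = -20*h^4 - 47*h^3 + 35*h - 4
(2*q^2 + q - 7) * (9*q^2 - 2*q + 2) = 18*q^4 + 5*q^3 - 61*q^2 + 16*q - 14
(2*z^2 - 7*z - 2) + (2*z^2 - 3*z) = 4*z^2 - 10*z - 2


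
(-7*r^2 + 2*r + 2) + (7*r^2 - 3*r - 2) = -r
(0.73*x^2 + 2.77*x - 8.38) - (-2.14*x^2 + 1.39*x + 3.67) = 2.87*x^2 + 1.38*x - 12.05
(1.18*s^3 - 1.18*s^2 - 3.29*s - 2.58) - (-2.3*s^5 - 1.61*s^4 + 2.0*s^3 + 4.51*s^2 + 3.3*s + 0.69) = 2.3*s^5 + 1.61*s^4 - 0.82*s^3 - 5.69*s^2 - 6.59*s - 3.27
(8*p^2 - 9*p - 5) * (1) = 8*p^2 - 9*p - 5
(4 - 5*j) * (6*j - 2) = -30*j^2 + 34*j - 8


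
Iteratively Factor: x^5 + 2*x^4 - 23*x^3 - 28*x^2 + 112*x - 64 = (x - 1)*(x^4 + 3*x^3 - 20*x^2 - 48*x + 64) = (x - 1)*(x + 4)*(x^3 - x^2 - 16*x + 16) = (x - 1)^2*(x + 4)*(x^2 - 16) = (x - 1)^2*(x + 4)^2*(x - 4)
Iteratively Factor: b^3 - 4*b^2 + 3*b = (b - 3)*(b^2 - b) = b*(b - 3)*(b - 1)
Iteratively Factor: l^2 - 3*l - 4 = (l - 4)*(l + 1)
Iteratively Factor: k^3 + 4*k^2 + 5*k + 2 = (k + 1)*(k^2 + 3*k + 2) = (k + 1)*(k + 2)*(k + 1)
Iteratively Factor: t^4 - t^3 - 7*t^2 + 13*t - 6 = (t - 1)*(t^3 - 7*t + 6) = (t - 2)*(t - 1)*(t^2 + 2*t - 3) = (t - 2)*(t - 1)^2*(t + 3)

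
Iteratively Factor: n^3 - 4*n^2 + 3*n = (n - 3)*(n^2 - n) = n*(n - 3)*(n - 1)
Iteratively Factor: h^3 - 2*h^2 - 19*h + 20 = (h + 4)*(h^2 - 6*h + 5) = (h - 1)*(h + 4)*(h - 5)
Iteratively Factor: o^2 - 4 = (o - 2)*(o + 2)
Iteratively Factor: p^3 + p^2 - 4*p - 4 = (p - 2)*(p^2 + 3*p + 2) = (p - 2)*(p + 1)*(p + 2)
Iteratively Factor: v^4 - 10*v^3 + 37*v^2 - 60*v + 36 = (v - 2)*(v^3 - 8*v^2 + 21*v - 18) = (v - 3)*(v - 2)*(v^2 - 5*v + 6) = (v - 3)^2*(v - 2)*(v - 2)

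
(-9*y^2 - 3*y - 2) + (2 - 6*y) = -9*y^2 - 9*y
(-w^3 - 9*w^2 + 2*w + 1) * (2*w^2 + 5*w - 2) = -2*w^5 - 23*w^4 - 39*w^3 + 30*w^2 + w - 2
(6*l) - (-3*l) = 9*l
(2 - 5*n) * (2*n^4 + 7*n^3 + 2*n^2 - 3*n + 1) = -10*n^5 - 31*n^4 + 4*n^3 + 19*n^2 - 11*n + 2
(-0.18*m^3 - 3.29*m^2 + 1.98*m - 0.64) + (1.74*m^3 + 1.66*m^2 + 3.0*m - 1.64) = 1.56*m^3 - 1.63*m^2 + 4.98*m - 2.28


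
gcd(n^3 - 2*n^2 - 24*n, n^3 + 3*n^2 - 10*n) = n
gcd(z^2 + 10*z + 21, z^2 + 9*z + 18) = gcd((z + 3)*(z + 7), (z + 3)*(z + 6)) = z + 3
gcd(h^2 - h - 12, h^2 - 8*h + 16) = h - 4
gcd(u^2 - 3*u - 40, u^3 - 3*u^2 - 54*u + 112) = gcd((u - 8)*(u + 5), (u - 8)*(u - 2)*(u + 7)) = u - 8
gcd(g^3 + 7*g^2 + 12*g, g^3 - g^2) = g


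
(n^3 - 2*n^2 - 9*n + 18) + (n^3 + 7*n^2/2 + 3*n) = 2*n^3 + 3*n^2/2 - 6*n + 18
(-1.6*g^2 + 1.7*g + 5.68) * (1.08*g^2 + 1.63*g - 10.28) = -1.728*g^4 - 0.772*g^3 + 25.3534*g^2 - 8.2176*g - 58.3904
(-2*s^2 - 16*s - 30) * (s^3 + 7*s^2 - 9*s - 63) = -2*s^5 - 30*s^4 - 124*s^3 + 60*s^2 + 1278*s + 1890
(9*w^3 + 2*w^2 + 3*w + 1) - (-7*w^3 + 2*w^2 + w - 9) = 16*w^3 + 2*w + 10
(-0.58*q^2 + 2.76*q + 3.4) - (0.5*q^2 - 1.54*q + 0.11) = -1.08*q^2 + 4.3*q + 3.29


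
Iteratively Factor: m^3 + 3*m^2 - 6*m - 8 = (m + 1)*(m^2 + 2*m - 8) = (m + 1)*(m + 4)*(m - 2)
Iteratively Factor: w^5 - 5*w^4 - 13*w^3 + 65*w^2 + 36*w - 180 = (w - 3)*(w^4 - 2*w^3 - 19*w^2 + 8*w + 60) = (w - 3)*(w - 2)*(w^3 - 19*w - 30) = (w - 3)*(w - 2)*(w + 3)*(w^2 - 3*w - 10) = (w - 5)*(w - 3)*(w - 2)*(w + 3)*(w + 2)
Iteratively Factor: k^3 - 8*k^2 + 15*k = (k)*(k^2 - 8*k + 15) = k*(k - 5)*(k - 3)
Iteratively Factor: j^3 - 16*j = (j)*(j^2 - 16) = j*(j + 4)*(j - 4)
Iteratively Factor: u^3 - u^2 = (u)*(u^2 - u) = u*(u - 1)*(u)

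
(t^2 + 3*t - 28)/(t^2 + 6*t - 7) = (t - 4)/(t - 1)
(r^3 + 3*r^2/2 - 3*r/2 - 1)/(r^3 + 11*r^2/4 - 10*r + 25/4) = 2*(2*r^2 + 5*r + 2)/(4*r^2 + 15*r - 25)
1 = 1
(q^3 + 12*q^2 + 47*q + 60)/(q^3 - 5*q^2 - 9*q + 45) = (q^2 + 9*q + 20)/(q^2 - 8*q + 15)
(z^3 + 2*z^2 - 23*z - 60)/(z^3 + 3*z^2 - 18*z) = (z^3 + 2*z^2 - 23*z - 60)/(z*(z^2 + 3*z - 18))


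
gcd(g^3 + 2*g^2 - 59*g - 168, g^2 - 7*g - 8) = g - 8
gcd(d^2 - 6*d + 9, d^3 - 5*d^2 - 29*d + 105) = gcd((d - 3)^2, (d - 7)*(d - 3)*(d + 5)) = d - 3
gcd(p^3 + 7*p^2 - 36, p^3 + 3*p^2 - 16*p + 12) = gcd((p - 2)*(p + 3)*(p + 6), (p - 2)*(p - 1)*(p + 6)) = p^2 + 4*p - 12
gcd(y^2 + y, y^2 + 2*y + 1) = y + 1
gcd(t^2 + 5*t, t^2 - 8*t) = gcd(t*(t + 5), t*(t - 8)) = t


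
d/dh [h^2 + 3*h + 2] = 2*h + 3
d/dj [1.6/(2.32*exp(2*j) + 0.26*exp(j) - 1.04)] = (-7.424*exp(j) - 0.416)*exp(j)/(2.32*exp(2*j) + 0.26*exp(j) - 1.04)^2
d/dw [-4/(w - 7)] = 4/(w - 7)^2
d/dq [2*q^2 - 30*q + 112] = 4*q - 30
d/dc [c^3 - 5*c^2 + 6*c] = 3*c^2 - 10*c + 6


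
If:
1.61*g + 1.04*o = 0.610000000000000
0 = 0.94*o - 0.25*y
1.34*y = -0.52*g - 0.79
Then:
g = 0.51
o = -0.21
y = -0.79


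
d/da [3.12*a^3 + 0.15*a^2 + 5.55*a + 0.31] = 9.36*a^2 + 0.3*a + 5.55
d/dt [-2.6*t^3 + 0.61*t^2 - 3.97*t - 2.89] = -7.8*t^2 + 1.22*t - 3.97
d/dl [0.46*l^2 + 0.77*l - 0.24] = 0.92*l + 0.77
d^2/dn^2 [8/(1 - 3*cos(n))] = 24*(-3*sin(n)^2 + cos(n) - 3)/(3*cos(n) - 1)^3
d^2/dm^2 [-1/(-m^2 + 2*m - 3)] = 2*(-m^2 + 2*m + 4*(m - 1)^2 - 3)/(m^2 - 2*m + 3)^3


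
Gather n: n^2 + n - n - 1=n^2 - 1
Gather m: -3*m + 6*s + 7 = -3*m + 6*s + 7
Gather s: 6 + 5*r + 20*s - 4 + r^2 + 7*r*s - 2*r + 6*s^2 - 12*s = r^2 + 3*r + 6*s^2 + s*(7*r + 8) + 2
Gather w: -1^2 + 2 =1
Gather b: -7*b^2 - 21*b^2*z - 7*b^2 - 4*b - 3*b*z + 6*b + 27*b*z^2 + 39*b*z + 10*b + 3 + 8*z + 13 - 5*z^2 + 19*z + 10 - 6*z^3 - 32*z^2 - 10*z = b^2*(-21*z - 14) + b*(27*z^2 + 36*z + 12) - 6*z^3 - 37*z^2 + 17*z + 26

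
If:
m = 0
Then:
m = 0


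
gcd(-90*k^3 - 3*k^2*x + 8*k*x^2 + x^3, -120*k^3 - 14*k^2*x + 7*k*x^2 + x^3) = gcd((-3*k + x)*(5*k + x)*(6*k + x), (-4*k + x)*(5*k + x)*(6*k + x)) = 30*k^2 + 11*k*x + x^2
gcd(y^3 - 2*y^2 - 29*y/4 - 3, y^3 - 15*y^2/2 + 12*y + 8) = y^2 - 7*y/2 - 2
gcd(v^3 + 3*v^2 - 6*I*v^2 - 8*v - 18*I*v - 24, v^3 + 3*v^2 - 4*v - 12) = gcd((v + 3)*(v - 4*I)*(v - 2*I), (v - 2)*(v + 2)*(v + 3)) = v + 3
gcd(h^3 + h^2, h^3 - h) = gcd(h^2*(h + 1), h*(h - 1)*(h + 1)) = h^2 + h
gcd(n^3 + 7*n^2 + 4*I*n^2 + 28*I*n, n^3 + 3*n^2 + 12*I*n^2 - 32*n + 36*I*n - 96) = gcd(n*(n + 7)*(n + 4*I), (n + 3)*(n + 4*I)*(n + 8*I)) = n + 4*I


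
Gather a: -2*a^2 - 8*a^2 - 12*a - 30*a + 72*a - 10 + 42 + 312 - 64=-10*a^2 + 30*a + 280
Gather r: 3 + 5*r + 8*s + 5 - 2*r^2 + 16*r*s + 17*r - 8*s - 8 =-2*r^2 + r*(16*s + 22)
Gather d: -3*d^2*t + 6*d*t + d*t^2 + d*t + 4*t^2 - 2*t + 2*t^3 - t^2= -3*d^2*t + d*(t^2 + 7*t) + 2*t^3 + 3*t^2 - 2*t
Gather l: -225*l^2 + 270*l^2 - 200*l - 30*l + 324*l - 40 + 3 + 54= 45*l^2 + 94*l + 17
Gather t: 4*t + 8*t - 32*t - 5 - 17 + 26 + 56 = 60 - 20*t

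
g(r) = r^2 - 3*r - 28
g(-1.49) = -21.31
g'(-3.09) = -9.18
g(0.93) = -29.93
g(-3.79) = -2.27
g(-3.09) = -9.18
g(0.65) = -29.53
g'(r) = 2*r - 3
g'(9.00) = 15.00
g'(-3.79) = -10.58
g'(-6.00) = -15.00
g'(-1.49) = -5.98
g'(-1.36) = -5.72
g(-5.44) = 17.91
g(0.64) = -29.51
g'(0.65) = -1.70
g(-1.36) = -22.07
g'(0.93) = -1.14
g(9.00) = 26.00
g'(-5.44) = -13.88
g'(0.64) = -1.72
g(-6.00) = 26.00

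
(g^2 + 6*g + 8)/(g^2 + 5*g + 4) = (g + 2)/(g + 1)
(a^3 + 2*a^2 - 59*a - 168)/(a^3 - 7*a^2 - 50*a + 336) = (a + 3)/(a - 6)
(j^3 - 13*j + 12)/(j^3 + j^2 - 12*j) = (j - 1)/j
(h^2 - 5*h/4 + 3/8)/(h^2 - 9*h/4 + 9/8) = (2*h - 1)/(2*h - 3)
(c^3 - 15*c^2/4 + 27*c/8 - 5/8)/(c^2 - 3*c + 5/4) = (4*c^2 - 5*c + 1)/(2*(2*c - 1))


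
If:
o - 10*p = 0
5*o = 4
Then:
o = 4/5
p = 2/25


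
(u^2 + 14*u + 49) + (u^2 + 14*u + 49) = 2*u^2 + 28*u + 98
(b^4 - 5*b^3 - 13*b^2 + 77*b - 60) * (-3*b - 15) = -3*b^5 + 114*b^3 - 36*b^2 - 975*b + 900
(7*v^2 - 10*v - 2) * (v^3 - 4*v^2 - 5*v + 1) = 7*v^5 - 38*v^4 + 3*v^3 + 65*v^2 - 2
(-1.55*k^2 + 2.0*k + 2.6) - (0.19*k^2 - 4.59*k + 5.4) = -1.74*k^2 + 6.59*k - 2.8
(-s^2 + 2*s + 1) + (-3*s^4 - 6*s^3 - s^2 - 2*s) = -3*s^4 - 6*s^3 - 2*s^2 + 1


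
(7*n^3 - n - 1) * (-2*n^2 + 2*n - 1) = -14*n^5 + 14*n^4 - 5*n^3 - n + 1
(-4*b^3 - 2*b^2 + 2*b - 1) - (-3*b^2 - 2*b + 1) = -4*b^3 + b^2 + 4*b - 2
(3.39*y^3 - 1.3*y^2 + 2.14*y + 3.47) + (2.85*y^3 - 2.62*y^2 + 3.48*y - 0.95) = 6.24*y^3 - 3.92*y^2 + 5.62*y + 2.52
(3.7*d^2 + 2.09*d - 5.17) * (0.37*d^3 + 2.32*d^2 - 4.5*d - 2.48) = 1.369*d^5 + 9.3573*d^4 - 13.7141*d^3 - 30.5754*d^2 + 18.0818*d + 12.8216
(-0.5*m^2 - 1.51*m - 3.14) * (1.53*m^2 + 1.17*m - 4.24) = -0.765*m^4 - 2.8953*m^3 - 4.4509*m^2 + 2.7286*m + 13.3136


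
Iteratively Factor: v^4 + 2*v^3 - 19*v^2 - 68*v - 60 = (v + 3)*(v^3 - v^2 - 16*v - 20) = (v + 2)*(v + 3)*(v^2 - 3*v - 10) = (v + 2)^2*(v + 3)*(v - 5)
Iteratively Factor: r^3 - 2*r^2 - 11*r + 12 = (r + 3)*(r^2 - 5*r + 4) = (r - 1)*(r + 3)*(r - 4)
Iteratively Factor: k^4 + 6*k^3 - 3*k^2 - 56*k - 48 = (k + 4)*(k^3 + 2*k^2 - 11*k - 12) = (k + 4)^2*(k^2 - 2*k - 3) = (k - 3)*(k + 4)^2*(k + 1)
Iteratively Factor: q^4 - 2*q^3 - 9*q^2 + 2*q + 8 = (q - 1)*(q^3 - q^2 - 10*q - 8) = (q - 4)*(q - 1)*(q^2 + 3*q + 2) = (q - 4)*(q - 1)*(q + 1)*(q + 2)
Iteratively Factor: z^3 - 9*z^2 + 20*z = (z - 5)*(z^2 - 4*z) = (z - 5)*(z - 4)*(z)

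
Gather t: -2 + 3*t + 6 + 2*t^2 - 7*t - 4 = 2*t^2 - 4*t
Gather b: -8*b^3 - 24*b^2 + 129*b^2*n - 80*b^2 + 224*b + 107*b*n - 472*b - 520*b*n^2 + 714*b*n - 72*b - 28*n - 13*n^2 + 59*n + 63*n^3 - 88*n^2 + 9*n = -8*b^3 + b^2*(129*n - 104) + b*(-520*n^2 + 821*n - 320) + 63*n^3 - 101*n^2 + 40*n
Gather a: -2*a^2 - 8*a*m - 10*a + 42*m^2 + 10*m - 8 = -2*a^2 + a*(-8*m - 10) + 42*m^2 + 10*m - 8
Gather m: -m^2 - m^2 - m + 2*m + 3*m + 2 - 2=-2*m^2 + 4*m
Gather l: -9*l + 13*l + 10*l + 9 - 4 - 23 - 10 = 14*l - 28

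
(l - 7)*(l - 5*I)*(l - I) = l^3 - 7*l^2 - 6*I*l^2 - 5*l + 42*I*l + 35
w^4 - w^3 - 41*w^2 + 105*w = w*(w - 5)*(w - 3)*(w + 7)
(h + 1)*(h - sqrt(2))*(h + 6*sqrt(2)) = h^3 + h^2 + 5*sqrt(2)*h^2 - 12*h + 5*sqrt(2)*h - 12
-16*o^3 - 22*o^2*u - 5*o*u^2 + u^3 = (-8*o + u)*(o + u)*(2*o + u)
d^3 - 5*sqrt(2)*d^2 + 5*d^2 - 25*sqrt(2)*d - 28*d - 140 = (d + 5)*(d - 7*sqrt(2))*(d + 2*sqrt(2))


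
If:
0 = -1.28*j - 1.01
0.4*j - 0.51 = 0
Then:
No Solution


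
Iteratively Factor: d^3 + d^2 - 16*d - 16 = (d - 4)*(d^2 + 5*d + 4) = (d - 4)*(d + 1)*(d + 4)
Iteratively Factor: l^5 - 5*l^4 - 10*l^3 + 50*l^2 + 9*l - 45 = (l - 1)*(l^4 - 4*l^3 - 14*l^2 + 36*l + 45) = (l - 1)*(l + 1)*(l^3 - 5*l^2 - 9*l + 45) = (l - 5)*(l - 1)*(l + 1)*(l^2 - 9) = (l - 5)*(l - 1)*(l + 1)*(l + 3)*(l - 3)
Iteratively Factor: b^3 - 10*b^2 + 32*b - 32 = (b - 4)*(b^2 - 6*b + 8) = (b - 4)*(b - 2)*(b - 4)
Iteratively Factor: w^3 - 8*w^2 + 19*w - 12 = (w - 4)*(w^2 - 4*w + 3) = (w - 4)*(w - 3)*(w - 1)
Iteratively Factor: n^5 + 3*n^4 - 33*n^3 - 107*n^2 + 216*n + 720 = (n - 5)*(n^4 + 8*n^3 + 7*n^2 - 72*n - 144) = (n - 5)*(n + 4)*(n^3 + 4*n^2 - 9*n - 36) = (n - 5)*(n + 4)^2*(n^2 - 9) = (n - 5)*(n + 3)*(n + 4)^2*(n - 3)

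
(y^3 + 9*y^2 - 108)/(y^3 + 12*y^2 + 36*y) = (y - 3)/y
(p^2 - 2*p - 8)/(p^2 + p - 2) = (p - 4)/(p - 1)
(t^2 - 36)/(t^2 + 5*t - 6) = (t - 6)/(t - 1)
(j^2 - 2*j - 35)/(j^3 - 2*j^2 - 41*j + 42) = (j + 5)/(j^2 + 5*j - 6)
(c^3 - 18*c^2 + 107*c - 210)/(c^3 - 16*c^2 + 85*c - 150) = (c - 7)/(c - 5)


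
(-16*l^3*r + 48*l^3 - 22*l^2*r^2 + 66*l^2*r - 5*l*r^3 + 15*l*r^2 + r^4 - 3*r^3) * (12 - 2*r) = 32*l^3*r^2 - 288*l^3*r + 576*l^3 + 44*l^2*r^3 - 396*l^2*r^2 + 792*l^2*r + 10*l*r^4 - 90*l*r^3 + 180*l*r^2 - 2*r^5 + 18*r^4 - 36*r^3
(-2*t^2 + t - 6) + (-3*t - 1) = -2*t^2 - 2*t - 7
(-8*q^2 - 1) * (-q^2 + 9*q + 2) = 8*q^4 - 72*q^3 - 15*q^2 - 9*q - 2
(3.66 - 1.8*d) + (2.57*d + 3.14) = 0.77*d + 6.8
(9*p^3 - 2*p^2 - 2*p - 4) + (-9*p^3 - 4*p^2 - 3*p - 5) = -6*p^2 - 5*p - 9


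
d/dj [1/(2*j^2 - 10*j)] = (5/2 - j)/(j^2*(j - 5)^2)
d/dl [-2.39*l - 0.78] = -2.39000000000000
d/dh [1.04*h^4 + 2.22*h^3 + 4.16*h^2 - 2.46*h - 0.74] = 4.16*h^3 + 6.66*h^2 + 8.32*h - 2.46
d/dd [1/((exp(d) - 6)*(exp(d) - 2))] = 2*(4 - exp(d))*exp(d)/(exp(4*d) - 16*exp(3*d) + 88*exp(2*d) - 192*exp(d) + 144)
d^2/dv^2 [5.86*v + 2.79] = 0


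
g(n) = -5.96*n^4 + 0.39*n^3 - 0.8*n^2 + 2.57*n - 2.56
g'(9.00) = -17296.42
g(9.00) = -38863.48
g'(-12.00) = 41385.77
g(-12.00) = -124409.08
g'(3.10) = -701.36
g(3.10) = -541.08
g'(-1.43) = 76.96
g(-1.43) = -33.93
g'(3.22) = -786.38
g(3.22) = -630.28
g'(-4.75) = 2591.55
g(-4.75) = -3108.65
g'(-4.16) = 1745.75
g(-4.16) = -1840.10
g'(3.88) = -1378.54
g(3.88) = -1332.60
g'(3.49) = -1002.17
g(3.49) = -870.95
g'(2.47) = -353.49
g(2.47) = -217.05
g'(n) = -23.84*n^3 + 1.17*n^2 - 1.6*n + 2.57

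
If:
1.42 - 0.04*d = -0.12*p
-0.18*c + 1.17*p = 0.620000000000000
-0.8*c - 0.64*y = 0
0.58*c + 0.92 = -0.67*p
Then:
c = -1.87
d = 36.23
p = 0.24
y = 2.33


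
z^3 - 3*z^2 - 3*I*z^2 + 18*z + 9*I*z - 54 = (z - 3)*(z - 6*I)*(z + 3*I)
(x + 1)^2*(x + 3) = x^3 + 5*x^2 + 7*x + 3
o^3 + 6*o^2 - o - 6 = (o - 1)*(o + 1)*(o + 6)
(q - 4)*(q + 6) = q^2 + 2*q - 24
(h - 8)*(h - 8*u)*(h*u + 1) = h^3*u - 8*h^2*u^2 - 8*h^2*u + h^2 + 64*h*u^2 - 8*h*u - 8*h + 64*u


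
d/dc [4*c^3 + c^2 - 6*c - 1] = 12*c^2 + 2*c - 6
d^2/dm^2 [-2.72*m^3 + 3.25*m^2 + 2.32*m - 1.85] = 6.5 - 16.32*m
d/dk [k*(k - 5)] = 2*k - 5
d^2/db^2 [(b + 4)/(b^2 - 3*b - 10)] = 2*((-3*b - 1)*(-b^2 + 3*b + 10) - (b + 4)*(2*b - 3)^2)/(-b^2 + 3*b + 10)^3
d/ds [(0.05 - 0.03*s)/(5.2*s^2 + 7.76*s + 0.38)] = (0.156*s^2 - 0.52*s - 0.3994)/(27.04*s^4 + 80.704*s^3 + 64.1696*s^2 + 5.8976*s + 0.1444)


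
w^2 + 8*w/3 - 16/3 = (w - 4/3)*(w + 4)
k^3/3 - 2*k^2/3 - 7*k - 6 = (k/3 + 1)*(k - 6)*(k + 1)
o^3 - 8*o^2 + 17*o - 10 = (o - 5)*(o - 2)*(o - 1)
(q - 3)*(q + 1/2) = q^2 - 5*q/2 - 3/2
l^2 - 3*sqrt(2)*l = l*(l - 3*sqrt(2))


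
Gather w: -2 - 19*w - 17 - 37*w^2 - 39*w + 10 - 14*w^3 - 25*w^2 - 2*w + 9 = -14*w^3 - 62*w^2 - 60*w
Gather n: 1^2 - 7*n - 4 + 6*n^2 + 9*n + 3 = 6*n^2 + 2*n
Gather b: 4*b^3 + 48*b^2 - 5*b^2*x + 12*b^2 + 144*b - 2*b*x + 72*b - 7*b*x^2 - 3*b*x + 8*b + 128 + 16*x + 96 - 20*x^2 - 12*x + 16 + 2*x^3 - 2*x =4*b^3 + b^2*(60 - 5*x) + b*(-7*x^2 - 5*x + 224) + 2*x^3 - 20*x^2 + 2*x + 240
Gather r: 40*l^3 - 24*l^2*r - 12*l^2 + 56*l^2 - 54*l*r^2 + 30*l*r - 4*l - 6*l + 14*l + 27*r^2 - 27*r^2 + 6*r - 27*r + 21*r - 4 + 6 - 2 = 40*l^3 + 44*l^2 - 54*l*r^2 + 4*l + r*(-24*l^2 + 30*l)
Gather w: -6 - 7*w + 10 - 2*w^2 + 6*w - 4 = -2*w^2 - w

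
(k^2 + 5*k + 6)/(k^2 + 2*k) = (k + 3)/k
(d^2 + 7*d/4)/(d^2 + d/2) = (4*d + 7)/(2*(2*d + 1))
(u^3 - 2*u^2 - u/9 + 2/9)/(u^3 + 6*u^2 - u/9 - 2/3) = (u - 2)/(u + 6)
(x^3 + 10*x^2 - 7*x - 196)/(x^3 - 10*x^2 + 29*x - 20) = (x^2 + 14*x + 49)/(x^2 - 6*x + 5)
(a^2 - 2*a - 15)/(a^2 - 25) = (a + 3)/(a + 5)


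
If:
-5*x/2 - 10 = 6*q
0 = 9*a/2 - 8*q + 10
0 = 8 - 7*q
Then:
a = -4/21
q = 8/7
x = -236/35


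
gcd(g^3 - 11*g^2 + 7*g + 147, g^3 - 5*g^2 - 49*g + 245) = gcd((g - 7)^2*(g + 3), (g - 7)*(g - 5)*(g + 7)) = g - 7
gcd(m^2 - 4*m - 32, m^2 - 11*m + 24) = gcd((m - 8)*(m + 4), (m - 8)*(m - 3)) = m - 8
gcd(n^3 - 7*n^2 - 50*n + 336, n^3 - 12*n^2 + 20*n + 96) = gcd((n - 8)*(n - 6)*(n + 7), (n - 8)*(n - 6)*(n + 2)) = n^2 - 14*n + 48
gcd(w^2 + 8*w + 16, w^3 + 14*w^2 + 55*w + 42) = 1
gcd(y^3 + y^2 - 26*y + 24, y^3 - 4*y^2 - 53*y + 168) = 1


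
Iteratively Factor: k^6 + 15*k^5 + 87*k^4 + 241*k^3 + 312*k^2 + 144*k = (k + 3)*(k^5 + 12*k^4 + 51*k^3 + 88*k^2 + 48*k) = (k + 1)*(k + 3)*(k^4 + 11*k^3 + 40*k^2 + 48*k) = (k + 1)*(k + 3)^2*(k^3 + 8*k^2 + 16*k) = k*(k + 1)*(k + 3)^2*(k^2 + 8*k + 16) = k*(k + 1)*(k + 3)^2*(k + 4)*(k + 4)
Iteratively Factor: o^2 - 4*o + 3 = (o - 3)*(o - 1)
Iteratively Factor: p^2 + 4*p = (p)*(p + 4)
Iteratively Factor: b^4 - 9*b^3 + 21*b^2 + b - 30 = (b + 1)*(b^3 - 10*b^2 + 31*b - 30) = (b - 5)*(b + 1)*(b^2 - 5*b + 6) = (b - 5)*(b - 2)*(b + 1)*(b - 3)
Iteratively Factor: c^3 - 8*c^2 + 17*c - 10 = (c - 1)*(c^2 - 7*c + 10) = (c - 5)*(c - 1)*(c - 2)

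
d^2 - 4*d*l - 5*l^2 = (d - 5*l)*(d + l)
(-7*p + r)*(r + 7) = -7*p*r - 49*p + r^2 + 7*r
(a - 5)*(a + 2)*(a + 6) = a^3 + 3*a^2 - 28*a - 60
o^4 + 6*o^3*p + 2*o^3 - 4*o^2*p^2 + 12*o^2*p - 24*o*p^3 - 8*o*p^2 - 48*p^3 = (o + 2)*(o - 2*p)*(o + 2*p)*(o + 6*p)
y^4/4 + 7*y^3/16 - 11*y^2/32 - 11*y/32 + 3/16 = (y/4 + 1/4)*(y - 3/4)*(y - 1/2)*(y + 2)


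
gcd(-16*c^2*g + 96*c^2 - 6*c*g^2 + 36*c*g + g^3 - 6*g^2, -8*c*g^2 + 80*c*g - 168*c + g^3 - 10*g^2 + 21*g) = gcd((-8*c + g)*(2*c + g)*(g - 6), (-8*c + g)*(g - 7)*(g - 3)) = 8*c - g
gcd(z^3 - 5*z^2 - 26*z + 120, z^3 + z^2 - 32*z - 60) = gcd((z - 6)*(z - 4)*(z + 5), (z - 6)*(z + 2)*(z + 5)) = z^2 - z - 30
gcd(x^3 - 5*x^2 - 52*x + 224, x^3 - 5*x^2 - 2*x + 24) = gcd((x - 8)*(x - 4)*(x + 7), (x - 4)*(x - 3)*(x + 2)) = x - 4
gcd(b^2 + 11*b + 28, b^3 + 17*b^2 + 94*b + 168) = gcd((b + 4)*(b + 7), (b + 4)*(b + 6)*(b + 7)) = b^2 + 11*b + 28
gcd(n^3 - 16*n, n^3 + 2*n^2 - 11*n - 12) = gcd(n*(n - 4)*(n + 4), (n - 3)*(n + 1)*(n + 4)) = n + 4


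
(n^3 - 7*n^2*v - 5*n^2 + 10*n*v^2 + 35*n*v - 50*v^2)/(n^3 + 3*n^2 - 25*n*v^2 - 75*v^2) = (n^2 - 2*n*v - 5*n + 10*v)/(n^2 + 5*n*v + 3*n + 15*v)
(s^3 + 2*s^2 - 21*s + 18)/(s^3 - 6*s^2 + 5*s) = (s^2 + 3*s - 18)/(s*(s - 5))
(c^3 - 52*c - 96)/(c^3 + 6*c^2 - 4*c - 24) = (c - 8)/(c - 2)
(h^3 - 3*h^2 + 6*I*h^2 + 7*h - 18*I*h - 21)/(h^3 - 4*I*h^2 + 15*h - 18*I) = (h^2 + h*(-3 + 7*I) - 21*I)/(h^2 - 3*I*h + 18)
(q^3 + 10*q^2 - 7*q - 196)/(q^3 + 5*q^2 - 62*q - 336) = (q^2 + 3*q - 28)/(q^2 - 2*q - 48)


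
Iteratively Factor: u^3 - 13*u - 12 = (u - 4)*(u^2 + 4*u + 3) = (u - 4)*(u + 1)*(u + 3)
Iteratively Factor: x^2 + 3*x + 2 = (x + 2)*(x + 1)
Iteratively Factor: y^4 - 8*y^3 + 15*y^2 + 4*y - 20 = (y - 2)*(y^3 - 6*y^2 + 3*y + 10) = (y - 2)^2*(y^2 - 4*y - 5) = (y - 5)*(y - 2)^2*(y + 1)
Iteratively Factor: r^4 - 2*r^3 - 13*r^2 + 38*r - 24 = (r - 3)*(r^3 + r^2 - 10*r + 8) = (r - 3)*(r + 4)*(r^2 - 3*r + 2) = (r - 3)*(r - 1)*(r + 4)*(r - 2)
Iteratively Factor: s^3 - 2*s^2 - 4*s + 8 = (s + 2)*(s^2 - 4*s + 4) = (s - 2)*(s + 2)*(s - 2)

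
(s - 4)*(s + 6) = s^2 + 2*s - 24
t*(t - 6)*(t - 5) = t^3 - 11*t^2 + 30*t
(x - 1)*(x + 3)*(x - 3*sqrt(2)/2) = x^3 - 3*sqrt(2)*x^2/2 + 2*x^2 - 3*sqrt(2)*x - 3*x + 9*sqrt(2)/2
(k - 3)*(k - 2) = k^2 - 5*k + 6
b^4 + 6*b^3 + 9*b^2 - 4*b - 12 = (b - 1)*(b + 2)^2*(b + 3)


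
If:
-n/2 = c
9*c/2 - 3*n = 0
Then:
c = 0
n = 0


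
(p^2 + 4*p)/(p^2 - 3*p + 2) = p*(p + 4)/(p^2 - 3*p + 2)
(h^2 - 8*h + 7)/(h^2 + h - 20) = (h^2 - 8*h + 7)/(h^2 + h - 20)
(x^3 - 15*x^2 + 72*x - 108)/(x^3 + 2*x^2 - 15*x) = (x^2 - 12*x + 36)/(x*(x + 5))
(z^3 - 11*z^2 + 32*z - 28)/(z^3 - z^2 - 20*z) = (-z^3 + 11*z^2 - 32*z + 28)/(z*(-z^2 + z + 20))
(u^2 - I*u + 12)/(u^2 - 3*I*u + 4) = (u + 3*I)/(u + I)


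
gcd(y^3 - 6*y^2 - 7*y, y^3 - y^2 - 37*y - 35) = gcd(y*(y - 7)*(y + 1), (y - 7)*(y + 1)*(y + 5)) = y^2 - 6*y - 7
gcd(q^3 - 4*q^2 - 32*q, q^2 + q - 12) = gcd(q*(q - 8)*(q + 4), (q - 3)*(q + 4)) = q + 4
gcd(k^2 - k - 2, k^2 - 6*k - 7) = k + 1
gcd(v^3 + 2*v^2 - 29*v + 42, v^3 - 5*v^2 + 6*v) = v^2 - 5*v + 6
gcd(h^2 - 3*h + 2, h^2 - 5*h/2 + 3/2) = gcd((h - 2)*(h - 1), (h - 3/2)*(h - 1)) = h - 1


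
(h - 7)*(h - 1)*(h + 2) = h^3 - 6*h^2 - 9*h + 14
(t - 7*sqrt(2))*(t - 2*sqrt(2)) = t^2 - 9*sqrt(2)*t + 28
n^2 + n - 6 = (n - 2)*(n + 3)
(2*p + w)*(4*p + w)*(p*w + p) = 8*p^3*w + 8*p^3 + 6*p^2*w^2 + 6*p^2*w + p*w^3 + p*w^2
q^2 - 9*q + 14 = (q - 7)*(q - 2)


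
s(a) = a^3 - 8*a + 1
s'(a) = 3*a^2 - 8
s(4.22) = 42.39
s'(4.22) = 45.43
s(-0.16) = 2.28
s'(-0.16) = -7.92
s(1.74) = -7.65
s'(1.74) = 1.08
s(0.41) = -2.21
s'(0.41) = -7.50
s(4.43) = 52.50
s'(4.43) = 50.87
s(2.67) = -1.33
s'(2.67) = 13.39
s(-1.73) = 9.66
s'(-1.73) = 0.98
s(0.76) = -4.64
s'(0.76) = -6.27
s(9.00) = 658.00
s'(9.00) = 235.00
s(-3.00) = -2.00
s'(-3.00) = 19.00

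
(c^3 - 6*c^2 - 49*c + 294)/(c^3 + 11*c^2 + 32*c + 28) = (c^2 - 13*c + 42)/(c^2 + 4*c + 4)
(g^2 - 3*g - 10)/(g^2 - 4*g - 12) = (g - 5)/(g - 6)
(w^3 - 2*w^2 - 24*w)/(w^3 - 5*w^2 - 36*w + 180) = w*(w + 4)/(w^2 + w - 30)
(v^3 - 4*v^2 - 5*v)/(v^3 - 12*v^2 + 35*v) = (v + 1)/(v - 7)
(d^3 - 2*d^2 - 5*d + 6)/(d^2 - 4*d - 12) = (d^2 - 4*d + 3)/(d - 6)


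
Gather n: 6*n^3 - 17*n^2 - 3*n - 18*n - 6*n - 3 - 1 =6*n^3 - 17*n^2 - 27*n - 4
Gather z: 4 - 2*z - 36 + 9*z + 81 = 7*z + 49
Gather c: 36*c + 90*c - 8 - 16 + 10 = 126*c - 14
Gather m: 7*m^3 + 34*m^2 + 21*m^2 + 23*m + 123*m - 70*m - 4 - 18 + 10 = 7*m^3 + 55*m^2 + 76*m - 12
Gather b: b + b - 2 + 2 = 2*b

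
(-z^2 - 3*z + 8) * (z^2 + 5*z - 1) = -z^4 - 8*z^3 - 6*z^2 + 43*z - 8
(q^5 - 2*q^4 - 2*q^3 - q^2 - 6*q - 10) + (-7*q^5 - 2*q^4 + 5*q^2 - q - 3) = -6*q^5 - 4*q^4 - 2*q^3 + 4*q^2 - 7*q - 13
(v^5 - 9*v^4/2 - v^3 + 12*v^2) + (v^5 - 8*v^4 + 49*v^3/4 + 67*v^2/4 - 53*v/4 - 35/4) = 2*v^5 - 25*v^4/2 + 45*v^3/4 + 115*v^2/4 - 53*v/4 - 35/4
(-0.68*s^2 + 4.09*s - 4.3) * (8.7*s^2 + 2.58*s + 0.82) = -5.916*s^4 + 33.8286*s^3 - 27.4154*s^2 - 7.7402*s - 3.526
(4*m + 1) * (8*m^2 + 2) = 32*m^3 + 8*m^2 + 8*m + 2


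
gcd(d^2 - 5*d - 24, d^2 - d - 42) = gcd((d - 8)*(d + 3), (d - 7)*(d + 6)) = 1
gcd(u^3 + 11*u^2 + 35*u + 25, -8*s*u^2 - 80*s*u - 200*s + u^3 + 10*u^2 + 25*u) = u^2 + 10*u + 25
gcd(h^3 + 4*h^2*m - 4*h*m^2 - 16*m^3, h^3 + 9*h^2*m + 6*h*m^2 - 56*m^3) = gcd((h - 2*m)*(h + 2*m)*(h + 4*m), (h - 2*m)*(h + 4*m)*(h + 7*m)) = h^2 + 2*h*m - 8*m^2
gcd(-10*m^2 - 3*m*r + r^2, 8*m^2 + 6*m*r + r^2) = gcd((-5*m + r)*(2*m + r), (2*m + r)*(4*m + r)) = 2*m + r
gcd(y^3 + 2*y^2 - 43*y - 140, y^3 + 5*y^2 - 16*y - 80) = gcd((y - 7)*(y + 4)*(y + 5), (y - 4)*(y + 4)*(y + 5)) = y^2 + 9*y + 20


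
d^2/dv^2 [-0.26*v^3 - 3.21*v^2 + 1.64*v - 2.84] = -1.56*v - 6.42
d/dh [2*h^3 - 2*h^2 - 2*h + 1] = 6*h^2 - 4*h - 2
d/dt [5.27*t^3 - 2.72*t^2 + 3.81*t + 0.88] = 15.81*t^2 - 5.44*t + 3.81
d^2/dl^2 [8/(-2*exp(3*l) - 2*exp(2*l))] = 4*((exp(l) + 1)*(9*exp(l) + 4) - 2*(3*exp(l) + 2)^2)*exp(-2*l)/(exp(l) + 1)^3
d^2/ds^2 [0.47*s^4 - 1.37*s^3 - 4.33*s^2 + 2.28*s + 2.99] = 5.64*s^2 - 8.22*s - 8.66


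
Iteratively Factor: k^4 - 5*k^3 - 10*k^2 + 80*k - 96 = (k - 2)*(k^3 - 3*k^2 - 16*k + 48) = (k - 3)*(k - 2)*(k^2 - 16) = (k - 3)*(k - 2)*(k + 4)*(k - 4)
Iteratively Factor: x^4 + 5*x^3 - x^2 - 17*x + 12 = (x + 3)*(x^3 + 2*x^2 - 7*x + 4) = (x - 1)*(x + 3)*(x^2 + 3*x - 4) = (x - 1)^2*(x + 3)*(x + 4)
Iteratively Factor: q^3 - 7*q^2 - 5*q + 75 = (q - 5)*(q^2 - 2*q - 15) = (q - 5)^2*(q + 3)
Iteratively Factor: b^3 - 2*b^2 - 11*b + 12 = (b - 1)*(b^2 - b - 12) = (b - 1)*(b + 3)*(b - 4)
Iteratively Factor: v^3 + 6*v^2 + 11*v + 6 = (v + 3)*(v^2 + 3*v + 2) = (v + 1)*(v + 3)*(v + 2)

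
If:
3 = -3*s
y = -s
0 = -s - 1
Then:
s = -1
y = 1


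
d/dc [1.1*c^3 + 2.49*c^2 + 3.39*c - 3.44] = 3.3*c^2 + 4.98*c + 3.39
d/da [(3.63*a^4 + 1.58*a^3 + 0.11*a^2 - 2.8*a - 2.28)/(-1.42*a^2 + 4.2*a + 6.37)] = (-10.3092*a^5 + 43.4944*a^4 + 105.7644*a^3 + 26.6798*a^2 - 5.0738*a - 8.26)/(2.0164*a^4 - 11.928*a^3 - 0.450799999999997*a^2 + 53.508*a + 40.5769)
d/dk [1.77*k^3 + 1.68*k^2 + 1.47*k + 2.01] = 5.31*k^2 + 3.36*k + 1.47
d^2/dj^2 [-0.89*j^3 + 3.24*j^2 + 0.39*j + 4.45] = 6.48 - 5.34*j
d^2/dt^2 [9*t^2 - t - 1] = 18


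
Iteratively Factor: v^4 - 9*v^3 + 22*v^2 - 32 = (v + 1)*(v^3 - 10*v^2 + 32*v - 32) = (v - 4)*(v + 1)*(v^2 - 6*v + 8) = (v - 4)^2*(v + 1)*(v - 2)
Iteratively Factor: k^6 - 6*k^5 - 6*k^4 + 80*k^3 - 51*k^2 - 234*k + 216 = (k + 3)*(k^5 - 9*k^4 + 21*k^3 + 17*k^2 - 102*k + 72) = (k - 4)*(k + 3)*(k^4 - 5*k^3 + k^2 + 21*k - 18) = (k - 4)*(k - 3)*(k + 3)*(k^3 - 2*k^2 - 5*k + 6) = (k - 4)*(k - 3)*(k + 2)*(k + 3)*(k^2 - 4*k + 3) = (k - 4)*(k - 3)*(k - 1)*(k + 2)*(k + 3)*(k - 3)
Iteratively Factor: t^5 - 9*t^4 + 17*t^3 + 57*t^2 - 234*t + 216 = (t + 3)*(t^4 - 12*t^3 + 53*t^2 - 102*t + 72) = (t - 3)*(t + 3)*(t^3 - 9*t^2 + 26*t - 24) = (t - 4)*(t - 3)*(t + 3)*(t^2 - 5*t + 6) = (t - 4)*(t - 3)*(t - 2)*(t + 3)*(t - 3)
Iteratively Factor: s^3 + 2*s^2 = (s)*(s^2 + 2*s) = s*(s + 2)*(s)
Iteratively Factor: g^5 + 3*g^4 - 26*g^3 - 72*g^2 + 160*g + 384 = (g + 4)*(g^4 - g^3 - 22*g^2 + 16*g + 96) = (g - 4)*(g + 4)*(g^3 + 3*g^2 - 10*g - 24) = (g - 4)*(g + 4)^2*(g^2 - g - 6) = (g - 4)*(g - 3)*(g + 4)^2*(g + 2)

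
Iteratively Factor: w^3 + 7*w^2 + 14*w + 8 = (w + 4)*(w^2 + 3*w + 2) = (w + 1)*(w + 4)*(w + 2)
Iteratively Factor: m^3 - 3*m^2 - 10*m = (m)*(m^2 - 3*m - 10) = m*(m + 2)*(m - 5)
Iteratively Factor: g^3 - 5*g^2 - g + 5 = (g - 5)*(g^2 - 1) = (g - 5)*(g - 1)*(g + 1)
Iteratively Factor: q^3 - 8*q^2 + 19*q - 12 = (q - 4)*(q^2 - 4*q + 3) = (q - 4)*(q - 1)*(q - 3)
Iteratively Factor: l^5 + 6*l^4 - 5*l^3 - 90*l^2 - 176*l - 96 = (l + 3)*(l^4 + 3*l^3 - 14*l^2 - 48*l - 32) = (l - 4)*(l + 3)*(l^3 + 7*l^2 + 14*l + 8) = (l - 4)*(l + 3)*(l + 4)*(l^2 + 3*l + 2) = (l - 4)*(l + 1)*(l + 3)*(l + 4)*(l + 2)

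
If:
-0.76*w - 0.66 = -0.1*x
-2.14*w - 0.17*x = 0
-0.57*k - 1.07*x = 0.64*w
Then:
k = -7.36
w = -0.33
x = 4.12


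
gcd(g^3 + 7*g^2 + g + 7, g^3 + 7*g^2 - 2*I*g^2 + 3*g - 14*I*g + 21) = g^2 + g*(7 + I) + 7*I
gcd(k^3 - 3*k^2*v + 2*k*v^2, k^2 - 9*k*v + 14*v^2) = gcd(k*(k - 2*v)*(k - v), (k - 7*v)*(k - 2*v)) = -k + 2*v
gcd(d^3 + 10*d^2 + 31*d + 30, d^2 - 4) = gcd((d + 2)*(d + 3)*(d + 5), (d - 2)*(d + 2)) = d + 2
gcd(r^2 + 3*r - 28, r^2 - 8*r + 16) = r - 4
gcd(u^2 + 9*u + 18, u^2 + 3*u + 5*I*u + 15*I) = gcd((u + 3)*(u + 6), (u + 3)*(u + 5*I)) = u + 3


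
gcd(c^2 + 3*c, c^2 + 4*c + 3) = c + 3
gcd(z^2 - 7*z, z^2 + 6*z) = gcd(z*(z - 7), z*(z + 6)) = z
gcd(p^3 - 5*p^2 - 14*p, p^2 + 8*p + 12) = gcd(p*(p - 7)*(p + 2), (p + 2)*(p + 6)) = p + 2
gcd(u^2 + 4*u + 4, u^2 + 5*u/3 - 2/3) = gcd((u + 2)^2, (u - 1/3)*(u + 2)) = u + 2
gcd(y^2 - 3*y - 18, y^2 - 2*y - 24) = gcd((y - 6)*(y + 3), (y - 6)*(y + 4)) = y - 6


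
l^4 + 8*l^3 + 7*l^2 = l^2*(l + 1)*(l + 7)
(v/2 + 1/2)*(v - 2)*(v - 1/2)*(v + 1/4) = v^4/2 - 5*v^3/8 - 15*v^2/16 + 5*v/16 + 1/8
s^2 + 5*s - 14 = (s - 2)*(s + 7)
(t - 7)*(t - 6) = t^2 - 13*t + 42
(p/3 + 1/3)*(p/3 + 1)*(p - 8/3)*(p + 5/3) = p^4/9 + p^3/3 - 49*p^2/81 - 187*p/81 - 40/27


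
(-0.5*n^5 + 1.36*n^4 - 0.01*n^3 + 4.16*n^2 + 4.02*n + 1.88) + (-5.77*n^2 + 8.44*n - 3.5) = -0.5*n^5 + 1.36*n^4 - 0.01*n^3 - 1.61*n^2 + 12.46*n - 1.62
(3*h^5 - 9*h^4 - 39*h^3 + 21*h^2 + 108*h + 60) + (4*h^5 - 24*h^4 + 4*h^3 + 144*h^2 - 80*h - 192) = 7*h^5 - 33*h^4 - 35*h^3 + 165*h^2 + 28*h - 132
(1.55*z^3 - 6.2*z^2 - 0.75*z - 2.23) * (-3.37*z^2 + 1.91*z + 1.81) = -5.2235*z^5 + 23.8545*z^4 - 6.509*z^3 - 5.1394*z^2 - 5.6168*z - 4.0363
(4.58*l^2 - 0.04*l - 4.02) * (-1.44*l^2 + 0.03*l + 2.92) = -6.5952*l^4 + 0.195*l^3 + 19.1612*l^2 - 0.2374*l - 11.7384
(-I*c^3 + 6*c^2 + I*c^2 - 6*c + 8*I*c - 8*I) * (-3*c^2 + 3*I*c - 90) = 3*I*c^5 - 15*c^4 - 3*I*c^4 + 15*c^3 + 84*I*c^3 - 564*c^2 - 84*I*c^2 + 564*c - 720*I*c + 720*I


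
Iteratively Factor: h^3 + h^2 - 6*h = (h + 3)*(h^2 - 2*h) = (h - 2)*(h + 3)*(h)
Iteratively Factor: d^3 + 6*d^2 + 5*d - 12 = (d + 3)*(d^2 + 3*d - 4) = (d + 3)*(d + 4)*(d - 1)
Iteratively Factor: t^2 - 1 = (t + 1)*(t - 1)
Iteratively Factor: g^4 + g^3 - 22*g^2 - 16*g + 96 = (g + 4)*(g^3 - 3*g^2 - 10*g + 24) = (g + 3)*(g + 4)*(g^2 - 6*g + 8) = (g - 4)*(g + 3)*(g + 4)*(g - 2)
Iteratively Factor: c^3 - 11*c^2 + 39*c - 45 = (c - 5)*(c^2 - 6*c + 9) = (c - 5)*(c - 3)*(c - 3)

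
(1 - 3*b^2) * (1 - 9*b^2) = 27*b^4 - 12*b^2 + 1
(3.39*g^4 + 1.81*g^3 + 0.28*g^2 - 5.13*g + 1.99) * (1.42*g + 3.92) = 4.8138*g^5 + 15.859*g^4 + 7.4928*g^3 - 6.187*g^2 - 17.2838*g + 7.8008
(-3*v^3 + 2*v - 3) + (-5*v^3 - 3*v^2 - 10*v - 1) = -8*v^3 - 3*v^2 - 8*v - 4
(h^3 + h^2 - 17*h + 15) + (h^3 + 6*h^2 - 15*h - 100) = 2*h^3 + 7*h^2 - 32*h - 85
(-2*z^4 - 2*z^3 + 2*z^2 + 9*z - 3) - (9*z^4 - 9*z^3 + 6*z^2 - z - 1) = -11*z^4 + 7*z^3 - 4*z^2 + 10*z - 2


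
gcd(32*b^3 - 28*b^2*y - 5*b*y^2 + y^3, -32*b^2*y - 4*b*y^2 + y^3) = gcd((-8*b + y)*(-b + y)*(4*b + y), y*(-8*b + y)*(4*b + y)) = -32*b^2 - 4*b*y + y^2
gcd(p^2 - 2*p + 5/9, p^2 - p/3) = p - 1/3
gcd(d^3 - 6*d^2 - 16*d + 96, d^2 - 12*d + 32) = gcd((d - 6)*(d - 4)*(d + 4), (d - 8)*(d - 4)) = d - 4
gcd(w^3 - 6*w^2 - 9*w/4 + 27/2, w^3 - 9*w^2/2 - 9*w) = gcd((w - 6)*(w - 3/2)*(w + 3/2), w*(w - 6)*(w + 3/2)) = w^2 - 9*w/2 - 9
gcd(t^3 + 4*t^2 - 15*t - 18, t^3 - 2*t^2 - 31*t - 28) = t + 1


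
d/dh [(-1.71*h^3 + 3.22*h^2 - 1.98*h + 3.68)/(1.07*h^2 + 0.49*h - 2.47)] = (-1.8297*h^4 - 1.6758*h^3 + 16.3675*h^2 - 23.782*h + 3.0874)/(1.1449*h^4 + 1.0486*h^3 - 5.0457*h^2 - 2.4206*h + 6.1009)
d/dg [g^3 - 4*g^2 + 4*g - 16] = 3*g^2 - 8*g + 4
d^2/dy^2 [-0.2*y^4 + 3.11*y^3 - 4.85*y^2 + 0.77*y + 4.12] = -2.4*y^2 + 18.66*y - 9.7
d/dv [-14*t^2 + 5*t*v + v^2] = 5*t + 2*v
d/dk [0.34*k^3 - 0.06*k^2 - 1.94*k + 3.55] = 1.02*k^2 - 0.12*k - 1.94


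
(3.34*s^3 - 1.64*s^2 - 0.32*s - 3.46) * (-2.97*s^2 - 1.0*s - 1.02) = -9.9198*s^5 + 1.5308*s^4 - 0.8164*s^3 + 12.269*s^2 + 3.7864*s + 3.5292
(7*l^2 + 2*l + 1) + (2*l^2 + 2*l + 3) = 9*l^2 + 4*l + 4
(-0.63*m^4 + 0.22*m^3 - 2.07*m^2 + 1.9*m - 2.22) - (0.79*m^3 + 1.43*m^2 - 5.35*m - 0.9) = -0.63*m^4 - 0.57*m^3 - 3.5*m^2 + 7.25*m - 1.32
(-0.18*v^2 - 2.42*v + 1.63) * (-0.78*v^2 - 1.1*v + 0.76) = 0.1404*v^4 + 2.0856*v^3 + 1.2538*v^2 - 3.6322*v + 1.2388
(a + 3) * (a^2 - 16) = a^3 + 3*a^2 - 16*a - 48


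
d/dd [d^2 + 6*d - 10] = 2*d + 6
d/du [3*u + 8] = 3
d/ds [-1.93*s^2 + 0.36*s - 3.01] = 0.36 - 3.86*s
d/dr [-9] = 0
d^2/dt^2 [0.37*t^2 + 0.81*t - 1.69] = 0.740000000000000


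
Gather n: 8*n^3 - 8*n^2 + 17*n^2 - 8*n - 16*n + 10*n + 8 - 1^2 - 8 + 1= 8*n^3 + 9*n^2 - 14*n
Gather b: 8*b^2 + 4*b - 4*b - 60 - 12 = 8*b^2 - 72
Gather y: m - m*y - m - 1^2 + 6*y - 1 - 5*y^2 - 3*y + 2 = -5*y^2 + y*(3 - m)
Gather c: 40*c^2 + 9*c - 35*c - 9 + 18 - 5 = 40*c^2 - 26*c + 4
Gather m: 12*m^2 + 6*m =12*m^2 + 6*m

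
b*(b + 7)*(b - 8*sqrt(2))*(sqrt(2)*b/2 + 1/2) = sqrt(2)*b^4/2 - 15*b^3/2 + 7*sqrt(2)*b^3/2 - 105*b^2/2 - 4*sqrt(2)*b^2 - 28*sqrt(2)*b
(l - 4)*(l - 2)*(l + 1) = l^3 - 5*l^2 + 2*l + 8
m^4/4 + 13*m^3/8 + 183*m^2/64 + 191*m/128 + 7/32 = (m/4 + 1)*(m + 1/4)*(m + 1/2)*(m + 7/4)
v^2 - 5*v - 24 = (v - 8)*(v + 3)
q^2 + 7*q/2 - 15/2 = (q - 3/2)*(q + 5)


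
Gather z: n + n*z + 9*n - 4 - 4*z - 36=10*n + z*(n - 4) - 40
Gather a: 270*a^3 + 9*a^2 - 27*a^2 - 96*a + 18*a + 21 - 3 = 270*a^3 - 18*a^2 - 78*a + 18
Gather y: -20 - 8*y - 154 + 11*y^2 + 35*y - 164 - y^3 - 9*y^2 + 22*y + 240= -y^3 + 2*y^2 + 49*y - 98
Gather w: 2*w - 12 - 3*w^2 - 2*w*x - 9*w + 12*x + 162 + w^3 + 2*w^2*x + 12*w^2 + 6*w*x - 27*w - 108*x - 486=w^3 + w^2*(2*x + 9) + w*(4*x - 34) - 96*x - 336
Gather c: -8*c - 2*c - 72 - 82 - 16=-10*c - 170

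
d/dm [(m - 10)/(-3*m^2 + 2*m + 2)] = (3*m^2 - 60*m + 22)/(9*m^4 - 12*m^3 - 8*m^2 + 8*m + 4)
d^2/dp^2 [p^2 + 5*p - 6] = 2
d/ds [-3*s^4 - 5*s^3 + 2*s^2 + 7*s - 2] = -12*s^3 - 15*s^2 + 4*s + 7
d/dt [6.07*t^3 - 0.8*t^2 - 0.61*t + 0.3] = 18.21*t^2 - 1.6*t - 0.61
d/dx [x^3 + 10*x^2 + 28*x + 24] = 3*x^2 + 20*x + 28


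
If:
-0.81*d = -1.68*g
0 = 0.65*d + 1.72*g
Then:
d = 0.00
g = 0.00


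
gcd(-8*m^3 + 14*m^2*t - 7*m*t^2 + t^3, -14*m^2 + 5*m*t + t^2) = -2*m + t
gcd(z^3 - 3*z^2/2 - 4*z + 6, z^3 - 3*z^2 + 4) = z - 2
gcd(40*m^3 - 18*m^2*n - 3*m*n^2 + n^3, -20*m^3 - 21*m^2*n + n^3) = 20*m^2 + m*n - n^2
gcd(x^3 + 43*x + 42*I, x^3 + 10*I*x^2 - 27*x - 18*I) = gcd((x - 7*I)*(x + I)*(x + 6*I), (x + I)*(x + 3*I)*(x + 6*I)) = x^2 + 7*I*x - 6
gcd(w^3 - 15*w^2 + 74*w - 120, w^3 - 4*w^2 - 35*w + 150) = w - 5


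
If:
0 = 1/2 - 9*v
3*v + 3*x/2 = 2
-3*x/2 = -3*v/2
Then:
No Solution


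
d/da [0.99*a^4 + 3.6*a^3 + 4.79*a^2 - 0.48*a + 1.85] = 3.96*a^3 + 10.8*a^2 + 9.58*a - 0.48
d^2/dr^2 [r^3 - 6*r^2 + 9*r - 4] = 6*r - 12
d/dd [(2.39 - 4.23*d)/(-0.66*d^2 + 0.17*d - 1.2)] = (-2.7918*d^2 + 3.1548*d + 4.6697)/(0.4356*d^4 - 0.2244*d^3 + 1.6129*d^2 - 0.408*d + 1.44)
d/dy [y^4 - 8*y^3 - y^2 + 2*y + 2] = 4*y^3 - 24*y^2 - 2*y + 2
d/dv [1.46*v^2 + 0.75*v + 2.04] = 2.92*v + 0.75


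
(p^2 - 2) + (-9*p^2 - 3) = -8*p^2 - 5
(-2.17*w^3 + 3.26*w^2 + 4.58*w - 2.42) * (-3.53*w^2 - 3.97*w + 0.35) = 7.6601*w^5 - 2.8929*w^4 - 29.8691*w^3 - 8.499*w^2 + 11.2104*w - 0.847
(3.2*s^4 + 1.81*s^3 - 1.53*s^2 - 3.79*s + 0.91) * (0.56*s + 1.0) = 1.792*s^5 + 4.2136*s^4 + 0.9532*s^3 - 3.6524*s^2 - 3.2804*s + 0.91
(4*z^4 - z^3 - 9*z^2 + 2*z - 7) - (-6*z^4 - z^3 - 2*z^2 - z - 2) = 10*z^4 - 7*z^2 + 3*z - 5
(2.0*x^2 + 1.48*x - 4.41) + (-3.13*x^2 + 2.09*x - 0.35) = -1.13*x^2 + 3.57*x - 4.76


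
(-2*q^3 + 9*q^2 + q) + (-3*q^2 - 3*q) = -2*q^3 + 6*q^2 - 2*q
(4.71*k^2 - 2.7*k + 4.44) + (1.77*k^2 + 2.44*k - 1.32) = 6.48*k^2 - 0.26*k + 3.12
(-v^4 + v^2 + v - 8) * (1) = -v^4 + v^2 + v - 8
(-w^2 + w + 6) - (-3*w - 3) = -w^2 + 4*w + 9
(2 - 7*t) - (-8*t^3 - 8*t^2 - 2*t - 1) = 8*t^3 + 8*t^2 - 5*t + 3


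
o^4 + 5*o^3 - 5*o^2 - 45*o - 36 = (o - 3)*(o + 1)*(o + 3)*(o + 4)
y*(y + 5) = y^2 + 5*y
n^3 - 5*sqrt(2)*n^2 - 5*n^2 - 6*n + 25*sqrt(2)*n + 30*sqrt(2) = (n - 6)*(n + 1)*(n - 5*sqrt(2))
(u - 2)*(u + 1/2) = u^2 - 3*u/2 - 1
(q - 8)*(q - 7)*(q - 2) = q^3 - 17*q^2 + 86*q - 112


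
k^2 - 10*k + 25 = (k - 5)^2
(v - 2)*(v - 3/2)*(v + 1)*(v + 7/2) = v^4 + v^3 - 37*v^2/4 + 5*v/4 + 21/2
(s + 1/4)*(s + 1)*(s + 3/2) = s^3 + 11*s^2/4 + 17*s/8 + 3/8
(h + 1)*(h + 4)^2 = h^3 + 9*h^2 + 24*h + 16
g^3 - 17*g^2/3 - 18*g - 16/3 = (g - 8)*(g + 1/3)*(g + 2)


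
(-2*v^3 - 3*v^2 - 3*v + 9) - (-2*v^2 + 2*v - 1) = -2*v^3 - v^2 - 5*v + 10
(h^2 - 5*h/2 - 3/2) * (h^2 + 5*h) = h^4 + 5*h^3/2 - 14*h^2 - 15*h/2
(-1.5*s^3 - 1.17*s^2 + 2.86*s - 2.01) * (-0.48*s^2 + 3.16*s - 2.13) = 0.72*s^5 - 4.1784*s^4 - 1.875*s^3 + 12.4945*s^2 - 12.4434*s + 4.2813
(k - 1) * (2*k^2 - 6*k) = 2*k^3 - 8*k^2 + 6*k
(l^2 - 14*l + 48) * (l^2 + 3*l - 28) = l^4 - 11*l^3 - 22*l^2 + 536*l - 1344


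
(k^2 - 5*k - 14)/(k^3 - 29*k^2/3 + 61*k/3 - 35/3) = 3*(k + 2)/(3*k^2 - 8*k + 5)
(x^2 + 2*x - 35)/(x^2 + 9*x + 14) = (x - 5)/(x + 2)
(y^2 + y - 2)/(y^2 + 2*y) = (y - 1)/y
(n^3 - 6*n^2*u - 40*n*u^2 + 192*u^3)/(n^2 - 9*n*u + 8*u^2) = (-n^2 - 2*n*u + 24*u^2)/(-n + u)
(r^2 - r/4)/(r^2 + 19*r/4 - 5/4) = r/(r + 5)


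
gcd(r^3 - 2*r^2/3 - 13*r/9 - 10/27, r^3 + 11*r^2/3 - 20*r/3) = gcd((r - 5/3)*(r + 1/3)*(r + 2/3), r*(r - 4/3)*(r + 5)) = 1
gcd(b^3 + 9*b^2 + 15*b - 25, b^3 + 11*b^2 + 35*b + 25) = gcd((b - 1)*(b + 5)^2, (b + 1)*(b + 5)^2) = b^2 + 10*b + 25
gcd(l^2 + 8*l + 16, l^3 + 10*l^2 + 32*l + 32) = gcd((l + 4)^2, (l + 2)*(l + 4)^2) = l^2 + 8*l + 16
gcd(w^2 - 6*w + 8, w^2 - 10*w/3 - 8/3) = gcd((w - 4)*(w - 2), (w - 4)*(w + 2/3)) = w - 4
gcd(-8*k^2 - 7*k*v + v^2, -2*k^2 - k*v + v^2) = k + v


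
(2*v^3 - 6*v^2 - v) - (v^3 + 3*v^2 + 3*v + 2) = v^3 - 9*v^2 - 4*v - 2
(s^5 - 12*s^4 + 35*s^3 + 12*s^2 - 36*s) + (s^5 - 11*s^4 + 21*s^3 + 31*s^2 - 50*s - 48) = 2*s^5 - 23*s^4 + 56*s^3 + 43*s^2 - 86*s - 48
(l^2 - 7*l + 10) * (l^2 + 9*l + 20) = l^4 + 2*l^3 - 33*l^2 - 50*l + 200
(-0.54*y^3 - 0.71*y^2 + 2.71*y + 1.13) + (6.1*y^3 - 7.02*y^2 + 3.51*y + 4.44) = 5.56*y^3 - 7.73*y^2 + 6.22*y + 5.57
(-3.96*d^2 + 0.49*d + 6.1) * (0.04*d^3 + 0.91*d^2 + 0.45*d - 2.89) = -0.1584*d^5 - 3.584*d^4 - 1.0921*d^3 + 17.2159*d^2 + 1.3289*d - 17.629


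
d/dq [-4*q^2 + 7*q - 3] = 7 - 8*q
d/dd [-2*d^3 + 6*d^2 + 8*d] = -6*d^2 + 12*d + 8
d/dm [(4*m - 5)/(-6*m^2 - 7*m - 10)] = 3*(8*m^2 - 20*m - 25)/(36*m^4 + 84*m^3 + 169*m^2 + 140*m + 100)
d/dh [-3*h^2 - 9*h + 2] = -6*h - 9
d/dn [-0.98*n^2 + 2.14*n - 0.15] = 2.14 - 1.96*n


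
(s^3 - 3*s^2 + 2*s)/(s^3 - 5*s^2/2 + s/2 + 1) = 2*s/(2*s + 1)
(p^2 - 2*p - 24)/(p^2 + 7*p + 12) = (p - 6)/(p + 3)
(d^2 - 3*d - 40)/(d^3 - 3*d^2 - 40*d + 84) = (d^2 - 3*d - 40)/(d^3 - 3*d^2 - 40*d + 84)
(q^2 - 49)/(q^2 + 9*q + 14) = (q - 7)/(q + 2)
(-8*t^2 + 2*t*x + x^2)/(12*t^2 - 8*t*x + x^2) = (4*t + x)/(-6*t + x)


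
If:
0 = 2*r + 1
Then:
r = -1/2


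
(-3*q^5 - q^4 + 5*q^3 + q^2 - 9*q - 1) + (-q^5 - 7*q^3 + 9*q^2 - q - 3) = -4*q^5 - q^4 - 2*q^3 + 10*q^2 - 10*q - 4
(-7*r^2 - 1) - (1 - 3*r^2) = -4*r^2 - 2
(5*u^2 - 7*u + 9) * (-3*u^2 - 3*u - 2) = -15*u^4 + 6*u^3 - 16*u^2 - 13*u - 18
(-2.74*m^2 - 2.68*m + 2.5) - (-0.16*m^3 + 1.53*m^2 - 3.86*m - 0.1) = 0.16*m^3 - 4.27*m^2 + 1.18*m + 2.6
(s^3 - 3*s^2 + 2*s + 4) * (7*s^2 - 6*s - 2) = 7*s^5 - 27*s^4 + 30*s^3 + 22*s^2 - 28*s - 8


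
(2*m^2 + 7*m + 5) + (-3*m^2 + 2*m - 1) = -m^2 + 9*m + 4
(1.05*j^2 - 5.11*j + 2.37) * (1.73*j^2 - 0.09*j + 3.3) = 1.8165*j^4 - 8.9348*j^3 + 8.025*j^2 - 17.0763*j + 7.821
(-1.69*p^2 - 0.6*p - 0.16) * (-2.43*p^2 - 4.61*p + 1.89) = 4.1067*p^4 + 9.2489*p^3 - 0.0392999999999997*p^2 - 0.3964*p - 0.3024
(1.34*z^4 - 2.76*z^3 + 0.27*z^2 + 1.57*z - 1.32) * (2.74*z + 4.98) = 3.6716*z^5 - 0.889199999999999*z^4 - 13.005*z^3 + 5.6464*z^2 + 4.2018*z - 6.5736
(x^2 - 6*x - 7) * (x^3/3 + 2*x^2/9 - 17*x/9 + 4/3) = x^5/3 - 16*x^4/9 - 50*x^3/9 + 100*x^2/9 + 47*x/9 - 28/3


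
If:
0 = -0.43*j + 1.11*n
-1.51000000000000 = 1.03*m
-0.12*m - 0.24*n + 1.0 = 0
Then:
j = 12.65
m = -1.47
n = 4.90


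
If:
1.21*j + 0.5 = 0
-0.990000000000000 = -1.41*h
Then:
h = 0.70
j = -0.41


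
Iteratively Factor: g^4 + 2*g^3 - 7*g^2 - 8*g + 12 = (g - 1)*(g^3 + 3*g^2 - 4*g - 12) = (g - 2)*(g - 1)*(g^2 + 5*g + 6) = (g - 2)*(g - 1)*(g + 3)*(g + 2)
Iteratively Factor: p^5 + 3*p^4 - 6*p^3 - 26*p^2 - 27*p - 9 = (p + 1)*(p^4 + 2*p^3 - 8*p^2 - 18*p - 9) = (p - 3)*(p + 1)*(p^3 + 5*p^2 + 7*p + 3) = (p - 3)*(p + 1)^2*(p^2 + 4*p + 3) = (p - 3)*(p + 1)^2*(p + 3)*(p + 1)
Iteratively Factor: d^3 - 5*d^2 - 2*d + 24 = (d - 3)*(d^2 - 2*d - 8) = (d - 4)*(d - 3)*(d + 2)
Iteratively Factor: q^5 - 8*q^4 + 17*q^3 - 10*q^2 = (q - 5)*(q^4 - 3*q^3 + 2*q^2) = (q - 5)*(q - 2)*(q^3 - q^2) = q*(q - 5)*(q - 2)*(q^2 - q) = q^2*(q - 5)*(q - 2)*(q - 1)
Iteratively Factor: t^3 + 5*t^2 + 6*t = (t + 2)*(t^2 + 3*t) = (t + 2)*(t + 3)*(t)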